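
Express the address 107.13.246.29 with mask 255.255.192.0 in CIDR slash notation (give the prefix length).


Binary: 11111111.11111111.11000000.00000000
Count leading 1s
Prefix: /18


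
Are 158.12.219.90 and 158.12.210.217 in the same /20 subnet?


Mask: 255.255.240.0
158.12.219.90 AND mask = 158.12.208.0
158.12.210.217 AND mask = 158.12.208.0
Yes, same subnet (158.12.208.0)


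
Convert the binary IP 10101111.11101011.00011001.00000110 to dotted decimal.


10101111 = 175
11101011 = 235
00011001 = 25
00000110 = 6
IP: 175.235.25.6


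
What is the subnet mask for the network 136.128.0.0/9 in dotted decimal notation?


/9 means 9 network bits, 23 host bits
Binary: 11111111100000000000000000000000
Mask: 255.128.0.0


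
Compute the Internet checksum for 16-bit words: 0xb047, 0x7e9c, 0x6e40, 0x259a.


Sum all words (with carry folding):
+ 0xb047 = 0xb047
+ 0x7e9c = 0x2ee4
+ 0x6e40 = 0x9d24
+ 0x259a = 0xc2be
One's complement: ~0xc2be
Checksum = 0x3d41


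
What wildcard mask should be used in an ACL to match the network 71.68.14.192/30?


Subnet mask: 255.255.255.252
Wildcard = 255.255.255.255 - subnet mask
255 - 255 = 0
255 - 255 = 0
255 - 255 = 0
255 - 252 = 3
Wildcard: 0.0.0.3


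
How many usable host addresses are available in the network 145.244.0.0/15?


Host bits = 32 - 15 = 17
Total addresses = 2^17 = 131072
Usable = total - 2 (network and broadcast)
Usable hosts: 131070


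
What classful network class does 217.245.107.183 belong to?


First octet: 217
Binary: 11011001
110xxxxx -> Class C (192-223)
Class C, default mask 255.255.255.0 (/24)


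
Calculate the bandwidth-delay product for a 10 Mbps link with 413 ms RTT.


BDP = bandwidth * RTT
= 10 Mbps * 413 ms
= 10 * 1e6 * 413 / 1000 bits
= 4130000 bits
= 516250 bytes
= 504.1504 KB
BDP = 4130000 bits (516250 bytes)


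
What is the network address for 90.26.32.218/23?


IP:   01011010.00011010.00100000.11011010
Mask: 11111111.11111111.11111110.00000000
AND operation:
Net:  01011010.00011010.00100000.00000000
Network: 90.26.32.0/23


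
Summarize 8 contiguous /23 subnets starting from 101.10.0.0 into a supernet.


Original prefix: /23
Number of subnets: 8 = 2^3
New prefix = 23 - 3 = 20
Supernet: 101.10.0.0/20


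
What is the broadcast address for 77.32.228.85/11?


Network: 77.32.0.0/11
Host bits = 21
Set all host bits to 1:
Broadcast: 77.63.255.255


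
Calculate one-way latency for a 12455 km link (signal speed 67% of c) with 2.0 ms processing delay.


Speed = 0.67 * 3e5 km/s = 201000 km/s
Propagation delay = 12455 / 201000 = 0.062 s = 61.9652 ms
Processing delay = 2.0 ms
Total one-way latency = 63.9652 ms


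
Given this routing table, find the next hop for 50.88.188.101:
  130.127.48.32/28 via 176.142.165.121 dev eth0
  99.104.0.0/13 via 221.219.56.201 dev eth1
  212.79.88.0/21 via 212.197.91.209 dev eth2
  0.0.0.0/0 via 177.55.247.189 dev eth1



Longest prefix match for 50.88.188.101:
  /28 130.127.48.32: no
  /13 99.104.0.0: no
  /21 212.79.88.0: no
  /0 0.0.0.0: MATCH
Selected: next-hop 177.55.247.189 via eth1 (matched /0)


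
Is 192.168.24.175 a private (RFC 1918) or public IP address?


RFC 1918 private ranges:
  10.0.0.0/8 (10.0.0.0 - 10.255.255.255)
  172.16.0.0/12 (172.16.0.0 - 172.31.255.255)
  192.168.0.0/16 (192.168.0.0 - 192.168.255.255)
Private (in 192.168.0.0/16)


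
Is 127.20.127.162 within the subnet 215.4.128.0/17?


Subnet network: 215.4.128.0
Test IP AND mask: 127.20.0.0
No, 127.20.127.162 is not in 215.4.128.0/17


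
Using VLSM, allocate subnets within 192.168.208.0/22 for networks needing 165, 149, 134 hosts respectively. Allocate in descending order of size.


165 hosts -> /24 (254 usable): 192.168.208.0/24
149 hosts -> /24 (254 usable): 192.168.209.0/24
134 hosts -> /24 (254 usable): 192.168.210.0/24
Allocation: 192.168.208.0/24 (165 hosts, 254 usable); 192.168.209.0/24 (149 hosts, 254 usable); 192.168.210.0/24 (134 hosts, 254 usable)


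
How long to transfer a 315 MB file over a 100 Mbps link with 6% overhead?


Effective throughput = 100 * (1 - 6/100) = 94 Mbps
File size in Mb = 315 * 8 = 2520 Mb
Time = 2520 / 94
Time = 26.8085 seconds


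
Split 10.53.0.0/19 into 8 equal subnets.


New prefix = 19 + 3 = 22
Each subnet has 1024 addresses
  10.53.0.0/22
  10.53.4.0/22
  10.53.8.0/22
  10.53.12.0/22
  10.53.16.0/22
  10.53.20.0/22
  10.53.24.0/22
  10.53.28.0/22
Subnets: 10.53.0.0/22, 10.53.4.0/22, 10.53.8.0/22, 10.53.12.0/22, 10.53.16.0/22, 10.53.20.0/22, 10.53.24.0/22, 10.53.28.0/22


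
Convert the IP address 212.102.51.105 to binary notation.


212 = 11010100
102 = 01100110
51 = 00110011
105 = 01101001
Binary: 11010100.01100110.00110011.01101001


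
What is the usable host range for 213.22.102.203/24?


Network: 213.22.102.0
Broadcast: 213.22.102.255
First usable = network + 1
Last usable = broadcast - 1
Range: 213.22.102.1 to 213.22.102.254


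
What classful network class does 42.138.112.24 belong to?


First octet: 42
Binary: 00101010
0xxxxxxx -> Class A (1-126)
Class A, default mask 255.0.0.0 (/8)


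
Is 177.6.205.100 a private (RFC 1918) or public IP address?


RFC 1918 private ranges:
  10.0.0.0/8 (10.0.0.0 - 10.255.255.255)
  172.16.0.0/12 (172.16.0.0 - 172.31.255.255)
  192.168.0.0/16 (192.168.0.0 - 192.168.255.255)
Public (not in any RFC 1918 range)


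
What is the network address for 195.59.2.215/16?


IP:   11000011.00111011.00000010.11010111
Mask: 11111111.11111111.00000000.00000000
AND operation:
Net:  11000011.00111011.00000000.00000000
Network: 195.59.0.0/16


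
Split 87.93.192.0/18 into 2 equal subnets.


New prefix = 18 + 1 = 19
Each subnet has 8192 addresses
  87.93.192.0/19
  87.93.224.0/19
Subnets: 87.93.192.0/19, 87.93.224.0/19


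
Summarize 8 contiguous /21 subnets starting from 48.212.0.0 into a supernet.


Original prefix: /21
Number of subnets: 8 = 2^3
New prefix = 21 - 3 = 18
Supernet: 48.212.0.0/18


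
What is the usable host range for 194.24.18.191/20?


Network: 194.24.16.0
Broadcast: 194.24.31.255
First usable = network + 1
Last usable = broadcast - 1
Range: 194.24.16.1 to 194.24.31.254


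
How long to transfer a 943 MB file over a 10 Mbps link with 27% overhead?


Effective throughput = 10 * (1 - 27/100) = 7.3 Mbps
File size in Mb = 943 * 8 = 7544 Mb
Time = 7544 / 7.3
Time = 1033.4247 seconds


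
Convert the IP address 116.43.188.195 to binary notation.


116 = 01110100
43 = 00101011
188 = 10111100
195 = 11000011
Binary: 01110100.00101011.10111100.11000011


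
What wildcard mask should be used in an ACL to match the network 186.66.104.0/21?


Subnet mask: 255.255.248.0
Wildcard = 255.255.255.255 - subnet mask
255 - 255 = 0
255 - 255 = 0
255 - 248 = 7
255 - 0 = 255
Wildcard: 0.0.7.255


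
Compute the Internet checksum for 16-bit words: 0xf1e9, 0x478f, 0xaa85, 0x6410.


Sum all words (with carry folding):
+ 0xf1e9 = 0xf1e9
+ 0x478f = 0x3979
+ 0xaa85 = 0xe3fe
+ 0x6410 = 0x480f
One's complement: ~0x480f
Checksum = 0xb7f0


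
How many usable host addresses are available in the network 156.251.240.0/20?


Host bits = 32 - 20 = 12
Total addresses = 2^12 = 4096
Usable = total - 2 (network and broadcast)
Usable hosts: 4094


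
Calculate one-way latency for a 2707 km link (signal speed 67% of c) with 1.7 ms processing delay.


Speed = 0.67 * 3e5 km/s = 201000 km/s
Propagation delay = 2707 / 201000 = 0.0135 s = 13.4677 ms
Processing delay = 1.7 ms
Total one-way latency = 15.1677 ms


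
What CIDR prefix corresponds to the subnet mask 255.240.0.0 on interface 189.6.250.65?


Binary: 11111111.11110000.00000000.00000000
Count leading 1s
Prefix: /12


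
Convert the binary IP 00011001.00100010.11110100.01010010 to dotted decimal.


00011001 = 25
00100010 = 34
11110100 = 244
01010010 = 82
IP: 25.34.244.82


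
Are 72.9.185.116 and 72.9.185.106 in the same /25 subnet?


Mask: 255.255.255.128
72.9.185.116 AND mask = 72.9.185.0
72.9.185.106 AND mask = 72.9.185.0
Yes, same subnet (72.9.185.0)


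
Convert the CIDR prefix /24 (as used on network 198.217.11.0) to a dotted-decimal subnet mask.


/24 means 24 network bits, 8 host bits
Binary: 11111111111111111111111100000000
Mask: 255.255.255.0


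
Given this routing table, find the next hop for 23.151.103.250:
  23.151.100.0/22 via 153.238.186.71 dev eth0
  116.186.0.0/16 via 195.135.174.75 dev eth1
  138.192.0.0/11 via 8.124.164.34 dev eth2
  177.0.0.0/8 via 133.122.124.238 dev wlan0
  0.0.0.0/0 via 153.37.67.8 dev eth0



Longest prefix match for 23.151.103.250:
  /22 23.151.100.0: MATCH
  /16 116.186.0.0: no
  /11 138.192.0.0: no
  /8 177.0.0.0: no
  /0 0.0.0.0: MATCH
Selected: next-hop 153.238.186.71 via eth0 (matched /22)


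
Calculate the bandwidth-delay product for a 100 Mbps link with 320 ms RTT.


BDP = bandwidth * RTT
= 100 Mbps * 320 ms
= 100 * 1e6 * 320 / 1000 bits
= 32000000 bits
= 4000000 bytes
= 3906.25 KB
BDP = 32000000 bits (4000000 bytes)


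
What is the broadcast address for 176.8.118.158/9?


Network: 176.0.0.0/9
Host bits = 23
Set all host bits to 1:
Broadcast: 176.127.255.255


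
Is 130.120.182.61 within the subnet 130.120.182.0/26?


Subnet network: 130.120.182.0
Test IP AND mask: 130.120.182.0
Yes, 130.120.182.61 is in 130.120.182.0/26


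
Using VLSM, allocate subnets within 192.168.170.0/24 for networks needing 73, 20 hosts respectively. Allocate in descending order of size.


73 hosts -> /25 (126 usable): 192.168.170.0/25
20 hosts -> /27 (30 usable): 192.168.170.128/27
Allocation: 192.168.170.0/25 (73 hosts, 126 usable); 192.168.170.128/27 (20 hosts, 30 usable)


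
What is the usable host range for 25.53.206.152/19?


Network: 25.53.192.0
Broadcast: 25.53.223.255
First usable = network + 1
Last usable = broadcast - 1
Range: 25.53.192.1 to 25.53.223.254


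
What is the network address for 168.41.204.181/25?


IP:   10101000.00101001.11001100.10110101
Mask: 11111111.11111111.11111111.10000000
AND operation:
Net:  10101000.00101001.11001100.10000000
Network: 168.41.204.128/25


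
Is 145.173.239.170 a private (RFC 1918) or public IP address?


RFC 1918 private ranges:
  10.0.0.0/8 (10.0.0.0 - 10.255.255.255)
  172.16.0.0/12 (172.16.0.0 - 172.31.255.255)
  192.168.0.0/16 (192.168.0.0 - 192.168.255.255)
Public (not in any RFC 1918 range)


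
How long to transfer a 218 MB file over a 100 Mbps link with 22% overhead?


Effective throughput = 100 * (1 - 22/100) = 78 Mbps
File size in Mb = 218 * 8 = 1744 Mb
Time = 1744 / 78
Time = 22.359 seconds


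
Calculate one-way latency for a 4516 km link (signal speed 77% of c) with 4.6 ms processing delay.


Speed = 0.77 * 3e5 km/s = 231000 km/s
Propagation delay = 4516 / 231000 = 0.0195 s = 19.5498 ms
Processing delay = 4.6 ms
Total one-way latency = 24.1498 ms


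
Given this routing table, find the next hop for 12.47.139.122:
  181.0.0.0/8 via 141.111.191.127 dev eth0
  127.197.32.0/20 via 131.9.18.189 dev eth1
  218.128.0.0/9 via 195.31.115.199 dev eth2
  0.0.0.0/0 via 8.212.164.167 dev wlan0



Longest prefix match for 12.47.139.122:
  /8 181.0.0.0: no
  /20 127.197.32.0: no
  /9 218.128.0.0: no
  /0 0.0.0.0: MATCH
Selected: next-hop 8.212.164.167 via wlan0 (matched /0)


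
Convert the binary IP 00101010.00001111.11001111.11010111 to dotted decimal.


00101010 = 42
00001111 = 15
11001111 = 207
11010111 = 215
IP: 42.15.207.215


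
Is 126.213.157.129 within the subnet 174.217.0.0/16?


Subnet network: 174.217.0.0
Test IP AND mask: 126.213.0.0
No, 126.213.157.129 is not in 174.217.0.0/16


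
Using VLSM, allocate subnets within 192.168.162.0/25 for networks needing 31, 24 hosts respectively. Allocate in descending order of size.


31 hosts -> /26 (62 usable): 192.168.162.0/26
24 hosts -> /27 (30 usable): 192.168.162.64/27
Allocation: 192.168.162.0/26 (31 hosts, 62 usable); 192.168.162.64/27 (24 hosts, 30 usable)


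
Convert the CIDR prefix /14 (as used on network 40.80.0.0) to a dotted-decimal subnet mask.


/14 means 14 network bits, 18 host bits
Binary: 11111111111111000000000000000000
Mask: 255.252.0.0


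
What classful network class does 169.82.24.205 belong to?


First octet: 169
Binary: 10101001
10xxxxxx -> Class B (128-191)
Class B, default mask 255.255.0.0 (/16)


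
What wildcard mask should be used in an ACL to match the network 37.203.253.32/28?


Subnet mask: 255.255.255.240
Wildcard = 255.255.255.255 - subnet mask
255 - 255 = 0
255 - 255 = 0
255 - 255 = 0
255 - 240 = 15
Wildcard: 0.0.0.15


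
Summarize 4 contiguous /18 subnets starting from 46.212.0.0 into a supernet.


Original prefix: /18
Number of subnets: 4 = 2^2
New prefix = 18 - 2 = 16
Supernet: 46.212.0.0/16


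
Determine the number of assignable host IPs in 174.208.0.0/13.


Host bits = 32 - 13 = 19
Total addresses = 2^19 = 524288
Usable = total - 2 (network and broadcast)
Usable hosts: 524286


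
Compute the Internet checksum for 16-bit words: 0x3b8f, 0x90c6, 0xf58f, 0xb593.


Sum all words (with carry folding):
+ 0x3b8f = 0x3b8f
+ 0x90c6 = 0xcc55
+ 0xf58f = 0xc1e5
+ 0xb593 = 0x7779
One's complement: ~0x7779
Checksum = 0x8886


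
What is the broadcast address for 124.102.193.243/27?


Network: 124.102.193.224/27
Host bits = 5
Set all host bits to 1:
Broadcast: 124.102.193.255


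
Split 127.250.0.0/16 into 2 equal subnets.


New prefix = 16 + 1 = 17
Each subnet has 32768 addresses
  127.250.0.0/17
  127.250.128.0/17
Subnets: 127.250.0.0/17, 127.250.128.0/17


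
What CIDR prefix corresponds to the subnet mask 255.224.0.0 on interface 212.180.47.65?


Binary: 11111111.11100000.00000000.00000000
Count leading 1s
Prefix: /11


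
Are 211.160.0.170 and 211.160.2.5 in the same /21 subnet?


Mask: 255.255.248.0
211.160.0.170 AND mask = 211.160.0.0
211.160.2.5 AND mask = 211.160.0.0
Yes, same subnet (211.160.0.0)


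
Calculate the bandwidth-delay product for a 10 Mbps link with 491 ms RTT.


BDP = bandwidth * RTT
= 10 Mbps * 491 ms
= 10 * 1e6 * 491 / 1000 bits
= 4910000 bits
= 613750 bytes
= 599.3652 KB
BDP = 4910000 bits (613750 bytes)


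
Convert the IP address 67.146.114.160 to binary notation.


67 = 01000011
146 = 10010010
114 = 01110010
160 = 10100000
Binary: 01000011.10010010.01110010.10100000


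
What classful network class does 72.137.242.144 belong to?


First octet: 72
Binary: 01001000
0xxxxxxx -> Class A (1-126)
Class A, default mask 255.0.0.0 (/8)


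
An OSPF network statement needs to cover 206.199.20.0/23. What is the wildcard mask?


Subnet mask: 255.255.254.0
Wildcard = 255.255.255.255 - subnet mask
255 - 255 = 0
255 - 255 = 0
255 - 254 = 1
255 - 0 = 255
Wildcard: 0.0.1.255


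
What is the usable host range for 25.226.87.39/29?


Network: 25.226.87.32
Broadcast: 25.226.87.39
First usable = network + 1
Last usable = broadcast - 1
Range: 25.226.87.33 to 25.226.87.38


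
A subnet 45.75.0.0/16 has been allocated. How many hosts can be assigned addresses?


Host bits = 32 - 16 = 16
Total addresses = 2^16 = 65536
Usable = total - 2 (network and broadcast)
Usable hosts: 65534


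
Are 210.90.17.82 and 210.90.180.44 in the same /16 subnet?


Mask: 255.255.0.0
210.90.17.82 AND mask = 210.90.0.0
210.90.180.44 AND mask = 210.90.0.0
Yes, same subnet (210.90.0.0)


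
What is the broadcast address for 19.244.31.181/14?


Network: 19.244.0.0/14
Host bits = 18
Set all host bits to 1:
Broadcast: 19.247.255.255


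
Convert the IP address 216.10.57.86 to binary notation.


216 = 11011000
10 = 00001010
57 = 00111001
86 = 01010110
Binary: 11011000.00001010.00111001.01010110


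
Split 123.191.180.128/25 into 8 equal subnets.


New prefix = 25 + 3 = 28
Each subnet has 16 addresses
  123.191.180.128/28
  123.191.180.144/28
  123.191.180.160/28
  123.191.180.176/28
  123.191.180.192/28
  123.191.180.208/28
  123.191.180.224/28
  123.191.180.240/28
Subnets: 123.191.180.128/28, 123.191.180.144/28, 123.191.180.160/28, 123.191.180.176/28, 123.191.180.192/28, 123.191.180.208/28, 123.191.180.224/28, 123.191.180.240/28


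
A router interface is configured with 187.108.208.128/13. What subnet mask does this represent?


/13 means 13 network bits, 19 host bits
Binary: 11111111111110000000000000000000
Mask: 255.248.0.0


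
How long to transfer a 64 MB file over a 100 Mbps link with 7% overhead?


Effective throughput = 100 * (1 - 7/100) = 93 Mbps
File size in Mb = 64 * 8 = 512 Mb
Time = 512 / 93
Time = 5.5054 seconds


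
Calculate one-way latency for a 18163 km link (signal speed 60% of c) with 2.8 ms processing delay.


Speed = 0.6 * 3e5 km/s = 180000 km/s
Propagation delay = 18163 / 180000 = 0.1009 s = 100.9056 ms
Processing delay = 2.8 ms
Total one-way latency = 103.7056 ms


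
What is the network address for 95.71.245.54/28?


IP:   01011111.01000111.11110101.00110110
Mask: 11111111.11111111.11111111.11110000
AND operation:
Net:  01011111.01000111.11110101.00110000
Network: 95.71.245.48/28


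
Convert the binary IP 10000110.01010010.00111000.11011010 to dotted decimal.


10000110 = 134
01010010 = 82
00111000 = 56
11011010 = 218
IP: 134.82.56.218


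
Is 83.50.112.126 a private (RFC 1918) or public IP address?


RFC 1918 private ranges:
  10.0.0.0/8 (10.0.0.0 - 10.255.255.255)
  172.16.0.0/12 (172.16.0.0 - 172.31.255.255)
  192.168.0.0/16 (192.168.0.0 - 192.168.255.255)
Public (not in any RFC 1918 range)


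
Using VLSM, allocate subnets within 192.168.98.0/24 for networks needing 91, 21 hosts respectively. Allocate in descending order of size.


91 hosts -> /25 (126 usable): 192.168.98.0/25
21 hosts -> /27 (30 usable): 192.168.98.128/27
Allocation: 192.168.98.0/25 (91 hosts, 126 usable); 192.168.98.128/27 (21 hosts, 30 usable)


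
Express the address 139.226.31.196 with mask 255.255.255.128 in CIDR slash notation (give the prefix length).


Binary: 11111111.11111111.11111111.10000000
Count leading 1s
Prefix: /25


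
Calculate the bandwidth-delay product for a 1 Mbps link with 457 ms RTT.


BDP = bandwidth * RTT
= 1 Mbps * 457 ms
= 1 * 1e6 * 457 / 1000 bits
= 457000 bits
= 57125 bytes
= 55.7861 KB
BDP = 457000 bits (57125 bytes)


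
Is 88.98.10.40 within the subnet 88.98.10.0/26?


Subnet network: 88.98.10.0
Test IP AND mask: 88.98.10.0
Yes, 88.98.10.40 is in 88.98.10.0/26


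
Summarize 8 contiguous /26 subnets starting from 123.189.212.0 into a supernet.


Original prefix: /26
Number of subnets: 8 = 2^3
New prefix = 26 - 3 = 23
Supernet: 123.189.212.0/23


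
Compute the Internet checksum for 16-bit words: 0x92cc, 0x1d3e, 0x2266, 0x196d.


Sum all words (with carry folding):
+ 0x92cc = 0x92cc
+ 0x1d3e = 0xb00a
+ 0x2266 = 0xd270
+ 0x196d = 0xebdd
One's complement: ~0xebdd
Checksum = 0x1422


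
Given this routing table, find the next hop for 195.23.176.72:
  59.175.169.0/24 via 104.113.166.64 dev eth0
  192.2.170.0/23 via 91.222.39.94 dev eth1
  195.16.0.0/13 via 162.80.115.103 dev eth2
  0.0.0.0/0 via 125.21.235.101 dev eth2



Longest prefix match for 195.23.176.72:
  /24 59.175.169.0: no
  /23 192.2.170.0: no
  /13 195.16.0.0: MATCH
  /0 0.0.0.0: MATCH
Selected: next-hop 162.80.115.103 via eth2 (matched /13)


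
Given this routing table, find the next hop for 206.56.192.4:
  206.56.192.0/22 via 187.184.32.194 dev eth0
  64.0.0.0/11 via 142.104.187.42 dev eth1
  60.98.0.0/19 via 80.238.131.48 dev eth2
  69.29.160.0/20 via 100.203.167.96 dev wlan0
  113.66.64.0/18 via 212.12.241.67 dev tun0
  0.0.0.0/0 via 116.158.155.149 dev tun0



Longest prefix match for 206.56.192.4:
  /22 206.56.192.0: MATCH
  /11 64.0.0.0: no
  /19 60.98.0.0: no
  /20 69.29.160.0: no
  /18 113.66.64.0: no
  /0 0.0.0.0: MATCH
Selected: next-hop 187.184.32.194 via eth0 (matched /22)


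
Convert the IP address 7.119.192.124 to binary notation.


7 = 00000111
119 = 01110111
192 = 11000000
124 = 01111100
Binary: 00000111.01110111.11000000.01111100


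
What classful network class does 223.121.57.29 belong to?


First octet: 223
Binary: 11011111
110xxxxx -> Class C (192-223)
Class C, default mask 255.255.255.0 (/24)


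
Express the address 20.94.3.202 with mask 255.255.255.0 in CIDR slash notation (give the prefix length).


Binary: 11111111.11111111.11111111.00000000
Count leading 1s
Prefix: /24


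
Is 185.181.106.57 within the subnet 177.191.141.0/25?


Subnet network: 177.191.141.0
Test IP AND mask: 185.181.106.0
No, 185.181.106.57 is not in 177.191.141.0/25


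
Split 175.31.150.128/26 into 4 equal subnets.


New prefix = 26 + 2 = 28
Each subnet has 16 addresses
  175.31.150.128/28
  175.31.150.144/28
  175.31.150.160/28
  175.31.150.176/28
Subnets: 175.31.150.128/28, 175.31.150.144/28, 175.31.150.160/28, 175.31.150.176/28


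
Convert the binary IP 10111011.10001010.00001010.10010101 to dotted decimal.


10111011 = 187
10001010 = 138
00001010 = 10
10010101 = 149
IP: 187.138.10.149


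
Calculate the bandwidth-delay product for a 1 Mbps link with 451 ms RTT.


BDP = bandwidth * RTT
= 1 Mbps * 451 ms
= 1 * 1e6 * 451 / 1000 bits
= 451000 bits
= 56375 bytes
= 55.0537 KB
BDP = 451000 bits (56375 bytes)


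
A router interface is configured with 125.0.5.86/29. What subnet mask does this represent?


/29 means 29 network bits, 3 host bits
Binary: 11111111111111111111111111111000
Mask: 255.255.255.248


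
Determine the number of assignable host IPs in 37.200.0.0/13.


Host bits = 32 - 13 = 19
Total addresses = 2^19 = 524288
Usable = total - 2 (network and broadcast)
Usable hosts: 524286


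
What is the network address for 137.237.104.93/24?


IP:   10001001.11101101.01101000.01011101
Mask: 11111111.11111111.11111111.00000000
AND operation:
Net:  10001001.11101101.01101000.00000000
Network: 137.237.104.0/24


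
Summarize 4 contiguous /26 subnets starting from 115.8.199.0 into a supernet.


Original prefix: /26
Number of subnets: 4 = 2^2
New prefix = 26 - 2 = 24
Supernet: 115.8.199.0/24


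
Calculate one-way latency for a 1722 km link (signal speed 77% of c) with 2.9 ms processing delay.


Speed = 0.77 * 3e5 km/s = 231000 km/s
Propagation delay = 1722 / 231000 = 0.0075 s = 7.4545 ms
Processing delay = 2.9 ms
Total one-way latency = 10.3545 ms


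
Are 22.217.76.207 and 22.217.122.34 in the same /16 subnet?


Mask: 255.255.0.0
22.217.76.207 AND mask = 22.217.0.0
22.217.122.34 AND mask = 22.217.0.0
Yes, same subnet (22.217.0.0)


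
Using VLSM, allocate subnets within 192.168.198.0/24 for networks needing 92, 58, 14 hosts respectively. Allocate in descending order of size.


92 hosts -> /25 (126 usable): 192.168.198.0/25
58 hosts -> /26 (62 usable): 192.168.198.128/26
14 hosts -> /28 (14 usable): 192.168.198.192/28
Allocation: 192.168.198.0/25 (92 hosts, 126 usable); 192.168.198.128/26 (58 hosts, 62 usable); 192.168.198.192/28 (14 hosts, 14 usable)


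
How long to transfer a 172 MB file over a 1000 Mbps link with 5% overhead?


Effective throughput = 1000 * (1 - 5/100) = 950 Mbps
File size in Mb = 172 * 8 = 1376 Mb
Time = 1376 / 950
Time = 1.4484 seconds


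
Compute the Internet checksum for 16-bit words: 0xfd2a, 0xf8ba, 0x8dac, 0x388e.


Sum all words (with carry folding):
+ 0xfd2a = 0xfd2a
+ 0xf8ba = 0xf5e5
+ 0x8dac = 0x8392
+ 0x388e = 0xbc20
One's complement: ~0xbc20
Checksum = 0x43df


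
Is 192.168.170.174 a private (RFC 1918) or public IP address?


RFC 1918 private ranges:
  10.0.0.0/8 (10.0.0.0 - 10.255.255.255)
  172.16.0.0/12 (172.16.0.0 - 172.31.255.255)
  192.168.0.0/16 (192.168.0.0 - 192.168.255.255)
Private (in 192.168.0.0/16)


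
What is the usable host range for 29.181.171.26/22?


Network: 29.181.168.0
Broadcast: 29.181.171.255
First usable = network + 1
Last usable = broadcast - 1
Range: 29.181.168.1 to 29.181.171.254


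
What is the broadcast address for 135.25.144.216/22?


Network: 135.25.144.0/22
Host bits = 10
Set all host bits to 1:
Broadcast: 135.25.147.255


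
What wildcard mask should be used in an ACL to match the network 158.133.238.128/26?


Subnet mask: 255.255.255.192
Wildcard = 255.255.255.255 - subnet mask
255 - 255 = 0
255 - 255 = 0
255 - 255 = 0
255 - 192 = 63
Wildcard: 0.0.0.63


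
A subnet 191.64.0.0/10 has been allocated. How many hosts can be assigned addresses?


Host bits = 32 - 10 = 22
Total addresses = 2^22 = 4194304
Usable = total - 2 (network and broadcast)
Usable hosts: 4194302


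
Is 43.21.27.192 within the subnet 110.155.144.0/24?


Subnet network: 110.155.144.0
Test IP AND mask: 43.21.27.0
No, 43.21.27.192 is not in 110.155.144.0/24


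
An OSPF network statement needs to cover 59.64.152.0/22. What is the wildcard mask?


Subnet mask: 255.255.252.0
Wildcard = 255.255.255.255 - subnet mask
255 - 255 = 0
255 - 255 = 0
255 - 252 = 3
255 - 0 = 255
Wildcard: 0.0.3.255


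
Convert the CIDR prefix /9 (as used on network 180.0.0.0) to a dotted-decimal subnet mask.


/9 means 9 network bits, 23 host bits
Binary: 11111111100000000000000000000000
Mask: 255.128.0.0


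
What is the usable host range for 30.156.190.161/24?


Network: 30.156.190.0
Broadcast: 30.156.190.255
First usable = network + 1
Last usable = broadcast - 1
Range: 30.156.190.1 to 30.156.190.254


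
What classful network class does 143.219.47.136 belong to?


First octet: 143
Binary: 10001111
10xxxxxx -> Class B (128-191)
Class B, default mask 255.255.0.0 (/16)


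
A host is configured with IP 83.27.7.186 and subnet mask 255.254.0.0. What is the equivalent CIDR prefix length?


Binary: 11111111.11111110.00000000.00000000
Count leading 1s
Prefix: /15


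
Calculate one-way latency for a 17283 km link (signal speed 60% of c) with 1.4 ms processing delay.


Speed = 0.6 * 3e5 km/s = 180000 km/s
Propagation delay = 17283 / 180000 = 0.096 s = 96.0167 ms
Processing delay = 1.4 ms
Total one-way latency = 97.4167 ms


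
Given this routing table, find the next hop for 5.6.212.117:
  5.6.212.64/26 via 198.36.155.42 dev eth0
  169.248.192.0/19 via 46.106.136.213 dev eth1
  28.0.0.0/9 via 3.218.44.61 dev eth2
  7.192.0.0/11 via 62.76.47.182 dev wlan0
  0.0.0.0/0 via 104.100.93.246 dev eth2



Longest prefix match for 5.6.212.117:
  /26 5.6.212.64: MATCH
  /19 169.248.192.0: no
  /9 28.0.0.0: no
  /11 7.192.0.0: no
  /0 0.0.0.0: MATCH
Selected: next-hop 198.36.155.42 via eth0 (matched /26)


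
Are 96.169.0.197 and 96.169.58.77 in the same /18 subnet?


Mask: 255.255.192.0
96.169.0.197 AND mask = 96.169.0.0
96.169.58.77 AND mask = 96.169.0.0
Yes, same subnet (96.169.0.0)


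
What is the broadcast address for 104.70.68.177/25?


Network: 104.70.68.128/25
Host bits = 7
Set all host bits to 1:
Broadcast: 104.70.68.255


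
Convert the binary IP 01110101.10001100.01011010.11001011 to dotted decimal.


01110101 = 117
10001100 = 140
01011010 = 90
11001011 = 203
IP: 117.140.90.203


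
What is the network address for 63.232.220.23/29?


IP:   00111111.11101000.11011100.00010111
Mask: 11111111.11111111.11111111.11111000
AND operation:
Net:  00111111.11101000.11011100.00010000
Network: 63.232.220.16/29


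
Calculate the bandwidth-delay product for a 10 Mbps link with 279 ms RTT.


BDP = bandwidth * RTT
= 10 Mbps * 279 ms
= 10 * 1e6 * 279 / 1000 bits
= 2790000 bits
= 348750 bytes
= 340.5762 KB
BDP = 2790000 bits (348750 bytes)


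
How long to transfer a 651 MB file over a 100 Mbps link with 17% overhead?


Effective throughput = 100 * (1 - 17/100) = 83 Mbps
File size in Mb = 651 * 8 = 5208 Mb
Time = 5208 / 83
Time = 62.747 seconds


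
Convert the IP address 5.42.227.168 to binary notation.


5 = 00000101
42 = 00101010
227 = 11100011
168 = 10101000
Binary: 00000101.00101010.11100011.10101000


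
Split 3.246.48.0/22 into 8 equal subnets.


New prefix = 22 + 3 = 25
Each subnet has 128 addresses
  3.246.48.0/25
  3.246.48.128/25
  3.246.49.0/25
  3.246.49.128/25
  3.246.50.0/25
  3.246.50.128/25
  3.246.51.0/25
  3.246.51.128/25
Subnets: 3.246.48.0/25, 3.246.48.128/25, 3.246.49.0/25, 3.246.49.128/25, 3.246.50.0/25, 3.246.50.128/25, 3.246.51.0/25, 3.246.51.128/25


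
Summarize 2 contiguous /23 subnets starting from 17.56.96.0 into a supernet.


Original prefix: /23
Number of subnets: 2 = 2^1
New prefix = 23 - 1 = 22
Supernet: 17.56.96.0/22


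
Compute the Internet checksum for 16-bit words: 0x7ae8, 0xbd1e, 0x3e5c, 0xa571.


Sum all words (with carry folding):
+ 0x7ae8 = 0x7ae8
+ 0xbd1e = 0x3807
+ 0x3e5c = 0x7663
+ 0xa571 = 0x1bd5
One's complement: ~0x1bd5
Checksum = 0xe42a


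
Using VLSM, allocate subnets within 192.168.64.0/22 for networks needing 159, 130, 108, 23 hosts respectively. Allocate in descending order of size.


159 hosts -> /24 (254 usable): 192.168.64.0/24
130 hosts -> /24 (254 usable): 192.168.65.0/24
108 hosts -> /25 (126 usable): 192.168.66.0/25
23 hosts -> /27 (30 usable): 192.168.66.128/27
Allocation: 192.168.64.0/24 (159 hosts, 254 usable); 192.168.65.0/24 (130 hosts, 254 usable); 192.168.66.0/25 (108 hosts, 126 usable); 192.168.66.128/27 (23 hosts, 30 usable)


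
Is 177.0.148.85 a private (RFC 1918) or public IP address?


RFC 1918 private ranges:
  10.0.0.0/8 (10.0.0.0 - 10.255.255.255)
  172.16.0.0/12 (172.16.0.0 - 172.31.255.255)
  192.168.0.0/16 (192.168.0.0 - 192.168.255.255)
Public (not in any RFC 1918 range)


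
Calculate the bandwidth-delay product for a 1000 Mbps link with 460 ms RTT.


BDP = bandwidth * RTT
= 1000 Mbps * 460 ms
= 1000 * 1e6 * 460 / 1000 bits
= 460000000 bits
= 57500000 bytes
= 56152.3438 KB
BDP = 460000000 bits (57500000 bytes)


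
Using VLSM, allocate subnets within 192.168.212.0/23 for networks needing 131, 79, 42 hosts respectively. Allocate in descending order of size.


131 hosts -> /24 (254 usable): 192.168.212.0/24
79 hosts -> /25 (126 usable): 192.168.213.0/25
42 hosts -> /26 (62 usable): 192.168.213.128/26
Allocation: 192.168.212.0/24 (131 hosts, 254 usable); 192.168.213.0/25 (79 hosts, 126 usable); 192.168.213.128/26 (42 hosts, 62 usable)


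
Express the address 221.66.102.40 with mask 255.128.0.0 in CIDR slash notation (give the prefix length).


Binary: 11111111.10000000.00000000.00000000
Count leading 1s
Prefix: /9


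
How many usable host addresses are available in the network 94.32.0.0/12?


Host bits = 32 - 12 = 20
Total addresses = 2^20 = 1048576
Usable = total - 2 (network and broadcast)
Usable hosts: 1048574


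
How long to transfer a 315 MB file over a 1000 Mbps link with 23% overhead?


Effective throughput = 1000 * (1 - 23/100) = 770 Mbps
File size in Mb = 315 * 8 = 2520 Mb
Time = 2520 / 770
Time = 3.2727 seconds


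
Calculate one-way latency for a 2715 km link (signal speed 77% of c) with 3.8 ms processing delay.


Speed = 0.77 * 3e5 km/s = 231000 km/s
Propagation delay = 2715 / 231000 = 0.0118 s = 11.7532 ms
Processing delay = 3.8 ms
Total one-way latency = 15.5532 ms


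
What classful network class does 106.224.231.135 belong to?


First octet: 106
Binary: 01101010
0xxxxxxx -> Class A (1-126)
Class A, default mask 255.0.0.0 (/8)


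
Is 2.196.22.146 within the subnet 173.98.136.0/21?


Subnet network: 173.98.136.0
Test IP AND mask: 2.196.16.0
No, 2.196.22.146 is not in 173.98.136.0/21


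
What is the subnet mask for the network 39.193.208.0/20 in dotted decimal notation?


/20 means 20 network bits, 12 host bits
Binary: 11111111111111111111000000000000
Mask: 255.255.240.0


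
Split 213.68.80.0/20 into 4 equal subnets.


New prefix = 20 + 2 = 22
Each subnet has 1024 addresses
  213.68.80.0/22
  213.68.84.0/22
  213.68.88.0/22
  213.68.92.0/22
Subnets: 213.68.80.0/22, 213.68.84.0/22, 213.68.88.0/22, 213.68.92.0/22


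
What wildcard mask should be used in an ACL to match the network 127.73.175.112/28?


Subnet mask: 255.255.255.240
Wildcard = 255.255.255.255 - subnet mask
255 - 255 = 0
255 - 255 = 0
255 - 255 = 0
255 - 240 = 15
Wildcard: 0.0.0.15


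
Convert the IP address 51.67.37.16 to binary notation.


51 = 00110011
67 = 01000011
37 = 00100101
16 = 00010000
Binary: 00110011.01000011.00100101.00010000


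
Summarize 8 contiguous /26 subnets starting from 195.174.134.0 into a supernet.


Original prefix: /26
Number of subnets: 8 = 2^3
New prefix = 26 - 3 = 23
Supernet: 195.174.134.0/23


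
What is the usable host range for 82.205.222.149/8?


Network: 82.0.0.0
Broadcast: 82.255.255.255
First usable = network + 1
Last usable = broadcast - 1
Range: 82.0.0.1 to 82.255.255.254


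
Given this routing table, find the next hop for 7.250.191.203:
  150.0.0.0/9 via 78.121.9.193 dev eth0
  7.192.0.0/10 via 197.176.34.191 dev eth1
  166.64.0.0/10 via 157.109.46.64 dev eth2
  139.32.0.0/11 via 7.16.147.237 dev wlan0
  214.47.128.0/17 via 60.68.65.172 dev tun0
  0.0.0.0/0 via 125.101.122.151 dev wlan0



Longest prefix match for 7.250.191.203:
  /9 150.0.0.0: no
  /10 7.192.0.0: MATCH
  /10 166.64.0.0: no
  /11 139.32.0.0: no
  /17 214.47.128.0: no
  /0 0.0.0.0: MATCH
Selected: next-hop 197.176.34.191 via eth1 (matched /10)


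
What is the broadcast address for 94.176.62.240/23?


Network: 94.176.62.0/23
Host bits = 9
Set all host bits to 1:
Broadcast: 94.176.63.255


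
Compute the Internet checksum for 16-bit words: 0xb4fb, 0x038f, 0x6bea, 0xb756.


Sum all words (with carry folding):
+ 0xb4fb = 0xb4fb
+ 0x038f = 0xb88a
+ 0x6bea = 0x2475
+ 0xb756 = 0xdbcb
One's complement: ~0xdbcb
Checksum = 0x2434


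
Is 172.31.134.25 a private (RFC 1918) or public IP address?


RFC 1918 private ranges:
  10.0.0.0/8 (10.0.0.0 - 10.255.255.255)
  172.16.0.0/12 (172.16.0.0 - 172.31.255.255)
  192.168.0.0/16 (192.168.0.0 - 192.168.255.255)
Private (in 172.16.0.0/12)


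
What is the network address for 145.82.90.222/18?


IP:   10010001.01010010.01011010.11011110
Mask: 11111111.11111111.11000000.00000000
AND operation:
Net:  10010001.01010010.01000000.00000000
Network: 145.82.64.0/18


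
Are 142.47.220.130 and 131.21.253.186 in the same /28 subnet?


Mask: 255.255.255.240
142.47.220.130 AND mask = 142.47.220.128
131.21.253.186 AND mask = 131.21.253.176
No, different subnets (142.47.220.128 vs 131.21.253.176)


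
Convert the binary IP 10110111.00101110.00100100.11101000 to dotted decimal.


10110111 = 183
00101110 = 46
00100100 = 36
11101000 = 232
IP: 183.46.36.232


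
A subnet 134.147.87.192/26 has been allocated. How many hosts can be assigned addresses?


Host bits = 32 - 26 = 6
Total addresses = 2^6 = 64
Usable = total - 2 (network and broadcast)
Usable hosts: 62


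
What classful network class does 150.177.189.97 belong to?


First octet: 150
Binary: 10010110
10xxxxxx -> Class B (128-191)
Class B, default mask 255.255.0.0 (/16)


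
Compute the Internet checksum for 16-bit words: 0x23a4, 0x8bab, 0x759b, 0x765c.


Sum all words (with carry folding):
+ 0x23a4 = 0x23a4
+ 0x8bab = 0xaf4f
+ 0x759b = 0x24eb
+ 0x765c = 0x9b47
One's complement: ~0x9b47
Checksum = 0x64b8


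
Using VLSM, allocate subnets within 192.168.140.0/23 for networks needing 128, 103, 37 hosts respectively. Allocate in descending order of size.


128 hosts -> /24 (254 usable): 192.168.140.0/24
103 hosts -> /25 (126 usable): 192.168.141.0/25
37 hosts -> /26 (62 usable): 192.168.141.128/26
Allocation: 192.168.140.0/24 (128 hosts, 254 usable); 192.168.141.0/25 (103 hosts, 126 usable); 192.168.141.128/26 (37 hosts, 62 usable)


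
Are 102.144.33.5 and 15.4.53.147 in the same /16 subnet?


Mask: 255.255.0.0
102.144.33.5 AND mask = 102.144.0.0
15.4.53.147 AND mask = 15.4.0.0
No, different subnets (102.144.0.0 vs 15.4.0.0)


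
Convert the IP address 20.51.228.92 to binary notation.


20 = 00010100
51 = 00110011
228 = 11100100
92 = 01011100
Binary: 00010100.00110011.11100100.01011100


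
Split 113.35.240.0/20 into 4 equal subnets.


New prefix = 20 + 2 = 22
Each subnet has 1024 addresses
  113.35.240.0/22
  113.35.244.0/22
  113.35.248.0/22
  113.35.252.0/22
Subnets: 113.35.240.0/22, 113.35.244.0/22, 113.35.248.0/22, 113.35.252.0/22


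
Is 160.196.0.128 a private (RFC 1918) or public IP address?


RFC 1918 private ranges:
  10.0.0.0/8 (10.0.0.0 - 10.255.255.255)
  172.16.0.0/12 (172.16.0.0 - 172.31.255.255)
  192.168.0.0/16 (192.168.0.0 - 192.168.255.255)
Public (not in any RFC 1918 range)


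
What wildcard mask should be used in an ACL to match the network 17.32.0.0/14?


Subnet mask: 255.252.0.0
Wildcard = 255.255.255.255 - subnet mask
255 - 255 = 0
255 - 252 = 3
255 - 0 = 255
255 - 0 = 255
Wildcard: 0.3.255.255


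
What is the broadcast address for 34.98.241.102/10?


Network: 34.64.0.0/10
Host bits = 22
Set all host bits to 1:
Broadcast: 34.127.255.255


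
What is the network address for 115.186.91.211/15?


IP:   01110011.10111010.01011011.11010011
Mask: 11111111.11111110.00000000.00000000
AND operation:
Net:  01110011.10111010.00000000.00000000
Network: 115.186.0.0/15


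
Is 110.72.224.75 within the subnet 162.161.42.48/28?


Subnet network: 162.161.42.48
Test IP AND mask: 110.72.224.64
No, 110.72.224.75 is not in 162.161.42.48/28


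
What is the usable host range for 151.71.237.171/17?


Network: 151.71.128.0
Broadcast: 151.71.255.255
First usable = network + 1
Last usable = broadcast - 1
Range: 151.71.128.1 to 151.71.255.254


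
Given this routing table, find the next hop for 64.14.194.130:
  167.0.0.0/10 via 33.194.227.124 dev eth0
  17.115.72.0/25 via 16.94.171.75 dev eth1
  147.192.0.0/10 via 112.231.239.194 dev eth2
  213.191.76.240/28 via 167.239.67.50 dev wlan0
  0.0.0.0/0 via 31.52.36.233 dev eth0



Longest prefix match for 64.14.194.130:
  /10 167.0.0.0: no
  /25 17.115.72.0: no
  /10 147.192.0.0: no
  /28 213.191.76.240: no
  /0 0.0.0.0: MATCH
Selected: next-hop 31.52.36.233 via eth0 (matched /0)


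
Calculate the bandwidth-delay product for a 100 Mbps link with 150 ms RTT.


BDP = bandwidth * RTT
= 100 Mbps * 150 ms
= 100 * 1e6 * 150 / 1000 bits
= 15000000 bits
= 1875000 bytes
= 1831.0547 KB
BDP = 15000000 bits (1875000 bytes)


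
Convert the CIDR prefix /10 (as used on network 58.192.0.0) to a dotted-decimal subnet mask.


/10 means 10 network bits, 22 host bits
Binary: 11111111110000000000000000000000
Mask: 255.192.0.0


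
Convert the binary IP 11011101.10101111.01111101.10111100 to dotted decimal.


11011101 = 221
10101111 = 175
01111101 = 125
10111100 = 188
IP: 221.175.125.188


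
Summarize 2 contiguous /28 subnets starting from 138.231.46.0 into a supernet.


Original prefix: /28
Number of subnets: 2 = 2^1
New prefix = 28 - 1 = 27
Supernet: 138.231.46.0/27


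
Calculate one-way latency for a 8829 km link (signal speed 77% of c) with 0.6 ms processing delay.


Speed = 0.77 * 3e5 km/s = 231000 km/s
Propagation delay = 8829 / 231000 = 0.0382 s = 38.2208 ms
Processing delay = 0.6 ms
Total one-way latency = 38.8208 ms


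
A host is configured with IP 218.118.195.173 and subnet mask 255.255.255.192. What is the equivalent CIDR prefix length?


Binary: 11111111.11111111.11111111.11000000
Count leading 1s
Prefix: /26


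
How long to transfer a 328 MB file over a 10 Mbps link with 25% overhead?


Effective throughput = 10 * (1 - 25/100) = 7.5 Mbps
File size in Mb = 328 * 8 = 2624 Mb
Time = 2624 / 7.5
Time = 349.8667 seconds


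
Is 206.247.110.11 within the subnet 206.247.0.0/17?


Subnet network: 206.247.0.0
Test IP AND mask: 206.247.0.0
Yes, 206.247.110.11 is in 206.247.0.0/17


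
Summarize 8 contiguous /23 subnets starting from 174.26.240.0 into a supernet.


Original prefix: /23
Number of subnets: 8 = 2^3
New prefix = 23 - 3 = 20
Supernet: 174.26.240.0/20


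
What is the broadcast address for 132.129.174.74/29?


Network: 132.129.174.72/29
Host bits = 3
Set all host bits to 1:
Broadcast: 132.129.174.79
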